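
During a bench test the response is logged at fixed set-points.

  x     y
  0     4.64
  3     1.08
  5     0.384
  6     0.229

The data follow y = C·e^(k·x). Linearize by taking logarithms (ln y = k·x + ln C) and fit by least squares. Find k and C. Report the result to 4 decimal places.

Linearized form: ln y = k·x + ln C. From the 4 transformed points,
Σx = 14.0000, Σ(x)² = 70.0000, Σln y = -0.8195, Σx·ln y = -13.3989.
Equations: 70.0000·k + 14.0000·ln C = -13.3989;  14.0000·k + 4·ln C = -0.8195.
Solving (det = 84.0000): k = -0.50146, ln C = 1.55025, so C = exp(1.55025) = 4.71267.

k = -0.5015, C = 4.7127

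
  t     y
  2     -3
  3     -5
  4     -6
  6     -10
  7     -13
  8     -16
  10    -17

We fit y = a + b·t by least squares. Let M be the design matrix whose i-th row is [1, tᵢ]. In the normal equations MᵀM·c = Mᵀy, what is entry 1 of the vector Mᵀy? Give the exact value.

-70

Entry 1 ↔ basis 1, so (Mᵀy)_{1} = Σᵢ yᵢ = (1)·(-3) + (1)·(-5) + (1)·(-6) + (1)·(-10) + (1)·(-13) + (1)·(-16) + (1)·(-17) = -70.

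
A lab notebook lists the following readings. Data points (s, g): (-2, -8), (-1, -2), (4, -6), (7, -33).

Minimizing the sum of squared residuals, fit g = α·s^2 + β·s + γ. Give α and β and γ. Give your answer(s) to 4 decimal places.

α = -1.0419, β = 2.4037, γ = 1.1751

Entries of MᵀM: Σs^2·s^2 = 2674, Σs^2·s = 398, Σs^2 = 70, Σs·s = 70, Σs = 8, Σ1 = 4.
Moment sums: Σs^2·g = -1747, Σs·g = -237, Σg = -49.
MᵀM·[α, β, γ]ᵀ = Mᵀg becomes [[2674, 398, 70]; [398, 70, 8]; [70, 8, 4]]·[α, β, γ]ᵀ = [-1747, -237, -49]ᵀ.
Row-reducing yields α = -4057/3894, β = 1560/649, γ = 208/177.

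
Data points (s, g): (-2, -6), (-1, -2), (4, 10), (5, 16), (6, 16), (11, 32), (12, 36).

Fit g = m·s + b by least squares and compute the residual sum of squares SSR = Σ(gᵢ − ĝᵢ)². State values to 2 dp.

Setting ∂/∂m … = 0 gives: 347·m + 35·b = 1014;  35·m + 7·b = 102.
(Σs·s = 347, Σs = 35, Σ1 = 7, Σs·g = 1014, Σg = 102.)
Determinant 347·7 − 35² = 1204.
m = (1014·7 − 35·102)/1204 = 126/43; b = (347·102 − 35·1014)/1204 = -24/301.
Residuals: -18/301, 304/301, -494/301, 10/7, -452/301, -46/301, 276/301; SSR = 2672/301.

SSR = 8.88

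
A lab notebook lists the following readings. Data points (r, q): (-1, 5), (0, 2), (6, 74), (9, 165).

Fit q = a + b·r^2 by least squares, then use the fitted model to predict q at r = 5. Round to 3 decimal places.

Normal-equation sums: Σ1 = 4, Σr^2 = 118, Σr^2·r^2 = 7858.
And Σq = 246, Σr^2·q = 16034.
Normal equations: [[4, 118]; [118, 7858]]·[a, b]ᵀ = [246, 16034]ᵀ.
Eliminating b: 7858·(row 1) − 118·(row 2) gives 17508·a = 7858·246 − 118·16034 = 41056, so a = 10264/4377.
Then b = (16034 − 118·(10264/4377))/7858 = 8777/4377.
At r = 5: q̂ = (10264/4377)·(1) + (8777/4377)·(25) = 76563/1459.

q̂ = 52.476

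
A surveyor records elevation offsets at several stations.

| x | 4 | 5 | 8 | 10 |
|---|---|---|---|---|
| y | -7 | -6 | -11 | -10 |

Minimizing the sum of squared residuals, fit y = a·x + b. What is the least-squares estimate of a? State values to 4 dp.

a = -0.7253

Setting ∂/∂a … = 0 gives: 205·a + 27·b = -246;  27·a + 4·b = -34.
Eliminating b: 4·(row 1) − 27·(row 2) gives 91·a = 4·(-246) − 27·(-34) = -66, so a = -66/91.
Then b = ((-34) − 27·(-66/91))/4 = -328/91.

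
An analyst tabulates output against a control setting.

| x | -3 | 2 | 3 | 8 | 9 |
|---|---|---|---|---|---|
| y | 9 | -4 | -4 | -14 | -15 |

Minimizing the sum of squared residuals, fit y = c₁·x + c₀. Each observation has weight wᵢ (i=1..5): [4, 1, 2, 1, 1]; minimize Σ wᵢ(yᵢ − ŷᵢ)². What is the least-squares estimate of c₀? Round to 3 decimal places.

c₀ = 2.422

Normal-equation sums: Σwᵢ·x·x = 203, Σwᵢ·x = 13, Σwᵢ·1 = 9.
Moment sums: Σwᵢ·x·y = -387, Σwᵢ·y = -5.
Determinant 203·9 − 13² = 1658.
c₁ = ((-387)·9 − 13·(-5))/1658 = -1709/829; c₀ = (203·(-5) − 13·(-387))/1658 = 2008/829.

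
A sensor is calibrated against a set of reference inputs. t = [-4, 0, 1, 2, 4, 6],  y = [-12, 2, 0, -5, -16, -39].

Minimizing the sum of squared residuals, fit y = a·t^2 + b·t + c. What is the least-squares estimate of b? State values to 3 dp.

AᵀA·[a, b, c]ᵀ = Aᵀy reads: 1825·a + 225·b + 73·c = -1872;  225·a + 73·b + 9·c = -260;  73·a + 9·b + 6·c = -70.
Row-reducing yields a = -9173/9086, b = -533/826, c = 122/77.

b = -0.645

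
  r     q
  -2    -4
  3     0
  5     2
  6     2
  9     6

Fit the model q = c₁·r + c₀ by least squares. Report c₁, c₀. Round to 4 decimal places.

Sums needed: Σr·r = 155, Σr = 21, Σ1 = 5.
For Xᵀq: Σr·q = 84, Σq = 6.
So XᵀX·[c₁, c₀]ᵀ = Xᵀq: [[155, 21]; [21, 5]]·[c₁, c₀]ᵀ = [84, 6]ᵀ.
Eliminating c₀: 5·(row 1) − 21·(row 2) gives 334·c₁ = 5·84 − 21·6 = 294, so c₁ = 147/167.
Then c₀ = (6 − 21·(147/167))/5 = -417/167.

c₁ = 0.8802, c₀ = -2.4970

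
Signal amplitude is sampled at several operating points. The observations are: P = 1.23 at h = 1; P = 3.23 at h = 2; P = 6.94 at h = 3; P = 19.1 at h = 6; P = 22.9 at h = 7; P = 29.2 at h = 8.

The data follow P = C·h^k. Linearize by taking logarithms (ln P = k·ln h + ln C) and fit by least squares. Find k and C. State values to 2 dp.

k = 1.53, C = 1.21

With ln Pᵢ as the transformed response and ln hᵢ as the regressor:
AᵀA = [[13.0084, 7.6089]; [7.6089, 6]], rhs = [21.3355, 12.7718]ᵀ  (here Σln h = 7.6089, Σ(ln h)² = 13.0084, Σln P = 12.7718, Σln h·ln P = 21.3355).
Δ = 13.0084·6 − (7.6089)² = 20.1558; k = (21.3355·6 − 7.6089·12.7718)/20.1558 = 1.52978, ln C = (13.0084·12.7718 − 7.6089·21.3355)/20.1558 = 0.18865, so C = exp(0.18865) = 1.20761.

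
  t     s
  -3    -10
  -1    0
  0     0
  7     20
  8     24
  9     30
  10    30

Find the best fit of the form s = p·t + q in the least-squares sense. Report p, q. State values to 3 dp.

p = 3.016, q = 0.502

Normal-equation sums: Σt·t = 304, Σt = 30, Σ1 = 7.
Right-hand side: Σt·s = 932, Σs = 94.
Normal equations: [[304, 30]; [30, 7]]·[p, q]ᵀ = [932, 94]ᵀ.
Eliminating q: 7·(row 1) − 30·(row 2) gives 1228·p = 7·932 − 30·94 = 3704, so p = 926/307.
Then q = (94 − 30·(926/307))/7 = 154/307.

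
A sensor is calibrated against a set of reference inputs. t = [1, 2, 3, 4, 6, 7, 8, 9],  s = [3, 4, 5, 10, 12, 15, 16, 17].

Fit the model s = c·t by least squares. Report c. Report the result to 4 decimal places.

c = 2.0154

Forming MᵀM = [[260]] and Mᵀs = [524]ᵀ gives MᵀM·[c]ᵀ = Mᵀs.
c = 524/260 = 2.01538.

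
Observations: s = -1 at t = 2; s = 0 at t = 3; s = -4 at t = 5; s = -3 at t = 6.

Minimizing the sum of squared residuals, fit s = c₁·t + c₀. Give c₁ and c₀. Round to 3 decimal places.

Normal-equation sums: Σt·t = 74, Σt = 16, Σ1 = 4.
And Σt·s = -40, Σs = -8.
Δ = 74·4 − 16² = 40.
c₁ = ((-40)·4 − 16·(-8))/40 = -4/5; c₀ = (74·(-8) − 16·(-40))/40 = 6/5.

c₁ = -0.800, c₀ = 1.200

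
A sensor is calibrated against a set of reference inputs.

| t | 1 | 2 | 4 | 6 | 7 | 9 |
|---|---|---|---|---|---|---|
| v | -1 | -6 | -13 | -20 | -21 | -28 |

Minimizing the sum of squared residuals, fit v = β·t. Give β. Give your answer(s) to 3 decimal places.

β = -3.123

The normal system AᵀA·[β]ᵀ = Aᵀv is [[187]]·[β]ᵀ = [-584]ᵀ.
β = (-584)/187 = -3.12299.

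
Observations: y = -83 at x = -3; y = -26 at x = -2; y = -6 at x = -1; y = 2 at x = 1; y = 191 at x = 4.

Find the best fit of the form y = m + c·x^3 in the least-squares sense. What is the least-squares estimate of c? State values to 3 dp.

The normal system MᵀM·[m, c]ᵀ = Mᵀy is [[5, 29]; [29, 4891]]·[m, c]ᵀ = [78, 14681]ᵀ.
Eliminating c: 4891·(row 1) − 29·(row 2) gives 23614·m = 4891·78 − 29·14681 = -44251, so m = -44251/23614.
Then c = (14681 − 29·(-44251/23614))/4891 = 71143/23614.

c = 3.013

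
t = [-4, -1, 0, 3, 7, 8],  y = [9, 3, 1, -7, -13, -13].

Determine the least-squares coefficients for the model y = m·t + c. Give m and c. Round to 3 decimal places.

The normal system XᵀX·[m, c]ᵀ = Xᵀy is [[139, 13]; [13, 6]]·[m, c]ᵀ = [-255, -20]ᵀ.
Eliminating c: 6·(row 1) − 13·(row 2) gives 665·m = 6·(-255) − 13·(-20) = -1270, so m = -254/133.
Then c = ((-20) − 13·(-254/133))/6 = 107/133.

m = -1.910, c = 0.805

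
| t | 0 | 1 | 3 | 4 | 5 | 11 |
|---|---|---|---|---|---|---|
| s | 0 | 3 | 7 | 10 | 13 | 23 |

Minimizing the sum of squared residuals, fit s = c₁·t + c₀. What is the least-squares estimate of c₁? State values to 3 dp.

From the data, Σt·t = 172, Σt = 24, Σ1 = 6.
For Xᵀs: Σt·s = 382, Σs = 56.
XᵀX·[c₁, c₀]ᵀ = Xᵀs becomes [[172, 24]; [24, 6]]·[c₁, c₀]ᵀ = [382, 56]ᵀ.
det = 172·6 − 24² = 456.
c₁ = (382·6 − 24·56)/456 = 79/38; c₀ = (172·56 − 24·382)/456 = 58/57.

c₁ = 2.079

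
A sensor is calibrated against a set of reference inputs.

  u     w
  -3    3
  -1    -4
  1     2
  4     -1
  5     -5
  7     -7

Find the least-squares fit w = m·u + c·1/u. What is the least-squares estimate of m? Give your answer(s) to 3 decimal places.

Forming AᵀA = [[101, 6]; [6, 394081/176400]] and Aᵀw = [-81, 11/4]ᵀ gives AᵀA·[m, c]ᵀ = Aᵀw.
det = 101·(394081/176400) − 6² = 33451781/176400.
m = ((-81)·(394081/176400) − 6·(11/4))/(33451781/176400) = -34831161/33451781; c = (101·(11/4) − 6·(-81))/(33451781/176400) = 134725500/33451781.

m = -1.041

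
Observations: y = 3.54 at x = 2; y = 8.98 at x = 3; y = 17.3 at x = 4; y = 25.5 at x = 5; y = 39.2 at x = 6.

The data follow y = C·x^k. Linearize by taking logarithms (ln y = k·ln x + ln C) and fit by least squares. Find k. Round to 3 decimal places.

k = 2.171

Linearized form: ln y = k·ln x + ln C. From the 5 transformed points,
Over the data: Σln x = 6.5793, Σ(ln x)² = 9.4099, Σln y = 13.2172, Σln x·ln y = 19.0254.
Normal system: [[9.4099, 6.5793]; [6.5793, 5]]·[k, ln C]ᵀ = [19.0254, 13.2172]ᵀ.
Solving (det = 3.7630): k = 2.17061, ln C = -0.21276.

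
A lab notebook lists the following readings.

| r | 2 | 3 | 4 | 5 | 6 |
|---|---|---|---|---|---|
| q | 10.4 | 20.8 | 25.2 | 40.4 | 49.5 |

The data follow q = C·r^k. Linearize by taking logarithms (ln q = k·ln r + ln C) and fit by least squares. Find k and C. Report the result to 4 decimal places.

Taking logs, ln q = k·ln r + ln C, so regress ln q on ln r.
XᵀX = [[9.4099, 6.5793]; [6.5793, 5]], rhs = [22.3752, 16.2044]ᵀ  (here Σln r = 6.5793, Σ(ln r)² = 9.4099, Σln q = 16.2044, Σln r·ln q = 22.3752).
Δ = 9.4099·5 − (6.5793)² = 3.7630; k = (22.3752·5 − 6.5793·16.2044)/3.7630 = 1.39872, ln C = (9.4099·16.2044 − 6.5793·22.3752)/3.7630 = 1.40038, so C = exp(1.40038) = 4.05673.

k = 1.3987, C = 4.0567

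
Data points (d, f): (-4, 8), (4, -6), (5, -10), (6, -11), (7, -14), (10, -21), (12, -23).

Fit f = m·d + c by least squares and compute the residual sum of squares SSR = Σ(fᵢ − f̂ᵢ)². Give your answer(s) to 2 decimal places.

SSR = 5.71

Entries of AᵀA: Σd·d = 386, Σd = 40, Σ1 = 7.
And Σd·f = -756, Σf = -77.
Determinant 386·7 − 40² = 1102.
m = ((-756)·7 − 40·(-77))/1102 = -1106/551; c = (386·(-77) − 40·(-756))/1102 = 259/551.
Residuals: -275/551, 859/551, -239/551, 316/551, -231/551, -770/551, 340/551; SSR = 3144/551.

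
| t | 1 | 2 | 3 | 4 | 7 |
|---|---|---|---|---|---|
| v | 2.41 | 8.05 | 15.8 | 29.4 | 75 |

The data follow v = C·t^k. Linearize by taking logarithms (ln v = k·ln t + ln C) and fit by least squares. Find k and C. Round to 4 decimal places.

k = 1.7763, C = 2.3736

Linearized form: ln v = k·ln t + ln C. From the 5 transformed points,
Σln t = 5.1240, Σ(ln t)² = 7.3958, Σln v = 13.4238, Σln t·ln v = 17.5664.
Equations: 7.3958·k + 5.1240·ln C = 17.5664;  5.1240·k + 5·ln C = 13.4238.
Slope k = (n·Σln t·ln v − Σln t·Σln v)/(n·Σ(ln t)² − (Σln t)²) = (5·17.5664 − 5.1240·13.4238)/10.7239 = 1.77629; ln C = (Σln v − k·Σln t)/n = 0.86443, so C = exp(0.86443) = 2.37365.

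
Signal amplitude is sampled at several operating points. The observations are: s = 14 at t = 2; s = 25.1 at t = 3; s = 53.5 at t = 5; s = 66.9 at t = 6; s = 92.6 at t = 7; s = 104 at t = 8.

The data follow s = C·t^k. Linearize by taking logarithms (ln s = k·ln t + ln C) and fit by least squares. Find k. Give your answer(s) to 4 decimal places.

k = 1.4657

With ln sᵢ as the transformed response and ln tᵢ as the regressor:
AᵀA = [[15.5987, 9.2183]; [9.2183, 6]], rhs = [37.7755, 23.2175]ᵀ  (here Σln t = 9.2183, Σ(ln t)² = 15.5987, Σln s = 23.2175, Σln t·ln s = 37.7755).
Solving (det = 8.6152): k = 1.46566, ln C = 1.61776.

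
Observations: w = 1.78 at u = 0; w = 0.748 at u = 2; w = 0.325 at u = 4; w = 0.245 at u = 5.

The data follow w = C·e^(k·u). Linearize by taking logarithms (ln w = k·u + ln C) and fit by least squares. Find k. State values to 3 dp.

k = -0.403

Let Y = ln w. Fitting Y = k·u + ln C by least squares:
Σu = 11.0000, Σ(u)² = 45.0000, Σln w = -2.2442, Σu·ln w = -12.1089.
Normal system: [[45.0000, 11.0000]; [11.0000, 4]]·[k, ln C]ᵀ = [-12.1089, -2.2442]ᵀ.
Δ = 45.0000·4 − (11.0000)² = 59.0000; k = (-12.1089·4 − 11.0000·-2.2442)/59.0000 = -0.40254, ln C = (45.0000·-2.2442 − 11.0000·-12.1089)/59.0000 = 0.54594.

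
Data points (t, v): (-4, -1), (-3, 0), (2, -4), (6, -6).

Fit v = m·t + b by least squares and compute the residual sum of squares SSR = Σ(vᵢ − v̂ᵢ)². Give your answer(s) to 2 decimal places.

SSR = 1.32

Entries of XᵀX: Σt·t = 65, Σt = 1, Σ1 = 4.
For Xᵀv: Σt·v = -40, Σv = -11.
det = 65·4 − 1² = 259.
m = ((-40)·4 − 1·(-11))/259 = -149/259; b = (65·(-11) − 1·(-40))/259 = -675/259.
Residuals: -180/259, 228/259, -9/37, 15/259; SSR = 342/259.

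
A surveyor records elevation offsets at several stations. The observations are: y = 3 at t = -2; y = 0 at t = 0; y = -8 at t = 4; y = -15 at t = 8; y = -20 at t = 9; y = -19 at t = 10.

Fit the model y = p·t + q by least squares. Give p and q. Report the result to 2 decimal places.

Compute the Gram sums: Σt·t = 265, Σt = 29, Σ1 = 6.
And Σt·y = -528, Σy = -59.
MᵀM·[p, q]ᵀ = Mᵀy becomes [[265, 29]; [29, 6]]·[p, q]ᵀ = [-528, -59]ᵀ.
Eliminating q: 6·(row 1) − 29·(row 2) gives 749·p = 6·(-528) − 29·(-59) = -1457, so p = -1457/749.
Then q = ((-59) − 29·(-1457/749))/6 = -323/749.

p = -1.95, q = -0.43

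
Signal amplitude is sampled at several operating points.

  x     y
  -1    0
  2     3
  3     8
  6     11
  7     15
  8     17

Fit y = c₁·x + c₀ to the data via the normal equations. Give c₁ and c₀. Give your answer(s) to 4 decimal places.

Normal-equation sums: Σx·x = 163, Σx = 25, Σ1 = 6.
For Aᵀy: Σx·y = 337, Σy = 54.
Determinant 163·6 − 25² = 353.
c₁ = (337·6 − 25·54)/353 = 672/353; c₀ = (163·54 − 25·337)/353 = 377/353.

c₁ = 1.9037, c₀ = 1.0680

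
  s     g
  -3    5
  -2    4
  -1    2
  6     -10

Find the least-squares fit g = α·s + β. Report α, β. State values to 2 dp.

Sums needed: Σs·s = 50, Σs = 0, Σ1 = 4.
Moment sums: Σs·g = -85, Σg = 1.
Δ = 50·4 − 0² = 200.
α = ((-85)·4 − 0·1)/200 = -17/10; β = (50·1 − 0·(-85))/200 = 1/4.

α = -1.70, β = 0.25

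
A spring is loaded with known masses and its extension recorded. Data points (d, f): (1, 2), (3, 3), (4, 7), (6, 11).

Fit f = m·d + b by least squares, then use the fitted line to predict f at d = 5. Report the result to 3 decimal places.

f̂ = 8.577

Setting ∂/∂m … = 0 gives: 62·m + 14·b = 105;  14·m + 4·b = 23.
(Σd·d = 62, Σd = 14, Σ1 = 4, Σd·f = 105, Σf = 23.)
Eliminating b: 4·(row 1) − 14·(row 2) gives 52·m = 4·105 − 14·23 = 98, so m = 49/26.
Then b = (23 − 14·(49/26))/4 = -11/13.
At d = 5: f̂ = (49/26)·(5) + (-11/13)·(1) = 223/26.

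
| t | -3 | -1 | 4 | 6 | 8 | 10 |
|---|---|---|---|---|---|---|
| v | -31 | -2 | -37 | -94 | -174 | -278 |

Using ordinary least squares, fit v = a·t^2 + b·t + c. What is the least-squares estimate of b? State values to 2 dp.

AᵀA·[a, b, c]ᵀ = Aᵀv reads: 15730·a + 1764·b + 226·c = -43193;  1764·a + 226·b + 24·c = -4789;  226·a + 24·b + 6·c = -616.
(Σt^2·t^2 = 15730, Σt^2·t = 1764, Σt^2 = 226, Σt·t = 226, Σt = 24, Σ1 = 6, Σt^2·v = -43193, Σt·v = -4789, Σv = -616.)
Solving the 3×3 system (Gaussian elimination) gives a = -179773/59596, b = 30854/14899, c = 159263/59596.

b = 2.07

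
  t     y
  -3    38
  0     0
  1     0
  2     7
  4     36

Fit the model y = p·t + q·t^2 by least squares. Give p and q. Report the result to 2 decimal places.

p = -3.29, q = 3.10

Entries of MᵀM: Σt·t = 30, Σt·t^2 = 46, Σt^2·t^2 = 354.
And Σt·y = 44, Σt^2·y = 946.
Determinant 30·354 − 46² = 8504.
p = (44·354 − 46·946)/8504 = -6985/2126; q = (30·946 − 46·44)/8504 = 6589/2126.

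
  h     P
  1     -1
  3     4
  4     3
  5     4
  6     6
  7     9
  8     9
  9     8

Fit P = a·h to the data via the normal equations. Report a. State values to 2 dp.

a = 1.02

With design matrix A, AᵀA = [[281]] and AᵀP = [286]ᵀ.
a = 286/281 = 1.01779.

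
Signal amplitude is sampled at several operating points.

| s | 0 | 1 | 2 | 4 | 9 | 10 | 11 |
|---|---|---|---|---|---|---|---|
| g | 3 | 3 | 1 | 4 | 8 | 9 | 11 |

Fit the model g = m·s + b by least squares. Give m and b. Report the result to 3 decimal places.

With design matrix A, AᵀA = [[323, 37]; [37, 7]] and Aᵀg = [304, 39]ᵀ.
Determinant 323·7 − 37² = 892.
m = (304·7 − 37·39)/892 = 685/892; b = (323·39 − 37·304)/892 = 1349/892.

m = 0.768, b = 1.512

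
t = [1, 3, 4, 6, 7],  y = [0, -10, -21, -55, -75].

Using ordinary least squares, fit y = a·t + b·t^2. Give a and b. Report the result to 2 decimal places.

a = 2.03, b = -1.83

From the data, Σt·t = 111, Σt·t^2 = 651, Σt^2·t^2 = 4035.
Moment sums: Σt·y = -969, Σt^2·y = -6081.
So AᵀA·[a, b]ᵀ = Aᵀy: [[111, 651]; [651, 4035]]·[a, b]ᵀ = [-969, -6081]ᵀ.
Eliminating b: 4035·(row 1) − 651·(row 2) gives 24084·a = 4035·(-969) − 651·(-6081) = 48816, so a = 452/223.
Then b = ((-6081) − 651·(452/223))/4035 = -409/223.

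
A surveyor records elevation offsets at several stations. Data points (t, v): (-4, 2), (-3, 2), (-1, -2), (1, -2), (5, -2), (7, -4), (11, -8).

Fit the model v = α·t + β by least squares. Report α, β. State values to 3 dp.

α = -0.582, β = -0.669

Compute the Gram sums: Σt·t = 222, Σt = 16, Σ1 = 7.
And Σt·v = -140, Σv = -14.
AᵀA·[α, β]ᵀ = Aᵀv becomes [[222, 16]; [16, 7]]·[α, β]ᵀ = [-140, -14]ᵀ.
Eliminating β: 7·(row 1) − 16·(row 2) gives 1298·α = 7·(-140) − 16·(-14) = -756, so α = -378/649.
Then β = ((-14) − 16·(-378/649))/7 = -434/649.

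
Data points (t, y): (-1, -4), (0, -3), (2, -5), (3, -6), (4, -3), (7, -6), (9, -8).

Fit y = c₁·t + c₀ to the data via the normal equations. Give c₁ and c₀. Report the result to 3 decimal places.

c₁ = -0.386, c₀ = -3.676

Setting ∂/∂c₁ … = 0 gives: 160·c₁ + 24·c₀ = -150;  24·c₁ + 7·c₀ = -35.
det = 160·7 − 24² = 544.
c₁ = ((-150)·7 − 24·(-35))/544 = -105/272; c₀ = (160·(-35) − 24·(-150))/544 = -125/34.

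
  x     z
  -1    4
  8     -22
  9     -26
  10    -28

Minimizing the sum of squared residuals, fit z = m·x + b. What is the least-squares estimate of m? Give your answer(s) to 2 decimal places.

m = -2.94

Sums needed: Σx·x = 246, Σx = 26, Σ1 = 4.
Moment sums: Σx·z = -694, Σz = -72.
Normal equations: [[246, 26]; [26, 4]]·[m, b]ᵀ = [-694, -72]ᵀ.
Eliminating b: 4·(row 1) − 26·(row 2) gives 308·m = 4·(-694) − 26·(-72) = -904, so m = -226/77.
Then b = ((-72) − 26·(-226/77))/4 = 83/77.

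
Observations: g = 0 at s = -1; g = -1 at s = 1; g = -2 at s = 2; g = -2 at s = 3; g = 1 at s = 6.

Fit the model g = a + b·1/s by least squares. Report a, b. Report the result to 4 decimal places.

Setting ∂/∂a … = 0 gives: 5·a + 1·b = -4;  1·a + (43/18)·b = -5/2.
Determinant 5·(43/18) − 1² = 197/18.
a = ((-4)·(43/18) − 1·(-5/2))/(197/18) = -127/197; b = (5·(-5/2) − 1·(-4))/(197/18) = -153/197.

a = -0.6447, b = -0.7766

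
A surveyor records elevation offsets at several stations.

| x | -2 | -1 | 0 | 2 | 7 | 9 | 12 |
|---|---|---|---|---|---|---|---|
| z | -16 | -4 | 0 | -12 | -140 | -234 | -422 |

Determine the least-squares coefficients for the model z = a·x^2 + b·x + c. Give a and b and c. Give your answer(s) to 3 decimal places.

a = -3.027, b = 1.251, c = -0.742

Entries of AᵀA: Σx^2·x^2 = 29731, Σx^2·x = 2799, Σx^2 = 283, Σx·x = 283, Σx = 27, Σ1 = 7.
Moment sums: Σx^2·z = -86698, Σx·z = -8138, Σz = -828.
Inverting the 3×3 Gram matrix, [a, b, c]ᵀ = [-942659/311442, 129833/103814, -115568/155721]ᵀ.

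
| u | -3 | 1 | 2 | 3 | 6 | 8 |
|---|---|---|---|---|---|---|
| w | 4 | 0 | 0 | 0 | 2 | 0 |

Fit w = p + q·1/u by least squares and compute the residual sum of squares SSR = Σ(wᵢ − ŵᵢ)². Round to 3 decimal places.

Setting ∂/∂p … = 0 gives: 6·p + (43/24)·q = 6;  (43/24)·p + (97/64)·q = -1.
(Σ1 = 6, Σ1/u = 43/24, Σ1/u·1/u = 97/64, Σw = 6, Σ1/u·w = -1.)
Δ = 6·(97/64) − (43/24)² = 3389/576.
p = (6·(97/64) − (43/24)·(-1))/(3389/576) = 6270/3389; q = (6·(-1) − (43/24)·6)/(3389/576) = -9648/3389.
Residuals: 4070/3389, 3378/3389, -1446/3389, -3054/3389, 2116/3389, -5064/3389; SSR = 20512/3389.

SSR = 6.053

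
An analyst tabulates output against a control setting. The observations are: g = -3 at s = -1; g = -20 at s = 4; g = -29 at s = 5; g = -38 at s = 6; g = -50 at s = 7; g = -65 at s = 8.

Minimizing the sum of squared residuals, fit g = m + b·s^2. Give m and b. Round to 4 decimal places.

m = -3.4947, b = -0.9635

From the data, Σ1 = 6, Σs^2 = 191, Σs^2·s^2 = 8675.
Right-hand side: Σg = -205, Σs^2·g = -9026.
Normal equations: [[6, 191]; [191, 8675]]·[m, b]ᵀ = [-205, -9026]ᵀ.
Determinant 6·8675 − 191² = 15569.
m = ((-205)·8675 − 191·(-9026))/15569 = -54409/15569; b = (6·(-9026) − 191·(-205))/15569 = -15001/15569.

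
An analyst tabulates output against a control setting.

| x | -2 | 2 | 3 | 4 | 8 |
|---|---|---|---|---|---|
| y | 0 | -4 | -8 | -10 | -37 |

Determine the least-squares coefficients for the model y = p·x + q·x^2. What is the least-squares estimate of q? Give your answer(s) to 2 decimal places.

q = -0.46

Forming AᵀA = [[97, 603]; [603, 4465]] and Aᵀy = [-368, -2616]ᵀ gives AᵀA·[p, q]ᵀ = Aᵀy.
Δ = 97·4465 − 603² = 69496.
p = ((-368)·4465 − 603·(-2616))/69496 = -8209/8687; q = (97·(-2616) − 603·(-368))/69496 = -3981/8687.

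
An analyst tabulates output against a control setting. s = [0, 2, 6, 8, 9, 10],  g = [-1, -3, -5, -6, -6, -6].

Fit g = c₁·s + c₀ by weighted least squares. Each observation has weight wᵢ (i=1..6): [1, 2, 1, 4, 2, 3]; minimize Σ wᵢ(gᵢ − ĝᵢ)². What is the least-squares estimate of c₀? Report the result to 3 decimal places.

c₀ = -1.834

The normal system XᵀWX·[c₁, c₀]ᵀ = XᵀWg is [[762, 90]; [90, 13]]·[c₁, c₀]ᵀ = [-522, -66]ᵀ.
Eliminating c₀: 13·(row 1) − 90·(row 2) gives 1806·c₁ = 13·(-522) − 90·(-66) = -846, so c₁ = -141/301.
Then c₀ = ((-66) − 90·(-141/301))/13 = -552/301.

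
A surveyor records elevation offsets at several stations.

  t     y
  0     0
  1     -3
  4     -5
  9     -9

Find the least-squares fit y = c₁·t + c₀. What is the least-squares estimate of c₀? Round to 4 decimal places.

Entries of MᵀM: Σt·t = 98, Σt = 14, Σ1 = 4.
Right-hand side: Σt·y = -104, Σy = -17.
Normal equations: [[98, 14]; [14, 4]]·[c₁, c₀]ᵀ = [-104, -17]ᵀ.
Δ = 98·4 − 14² = 196.
c₁ = ((-104)·4 − 14·(-17))/196 = -89/98; c₀ = (98·(-17) − 14·(-104))/196 = -15/14.

c₀ = -1.0714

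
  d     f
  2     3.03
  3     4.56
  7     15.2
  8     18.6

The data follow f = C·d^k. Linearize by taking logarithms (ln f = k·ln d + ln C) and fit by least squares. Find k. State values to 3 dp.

With ln fᵢ as the transformed response and ln dᵢ as the regressor:
AᵀA = [[9.7980, 5.8171]; [5.8171, 4]], rhs = [13.8093, 8.2703]ᵀ  (here Σln d = 5.8171, Σ(ln d)² = 9.7980, Σln f = 8.2703, Σln d·ln f = 13.8093).
Solving (det = 5.3534): k = 1.33142, ln C = 0.13133.

k = 1.331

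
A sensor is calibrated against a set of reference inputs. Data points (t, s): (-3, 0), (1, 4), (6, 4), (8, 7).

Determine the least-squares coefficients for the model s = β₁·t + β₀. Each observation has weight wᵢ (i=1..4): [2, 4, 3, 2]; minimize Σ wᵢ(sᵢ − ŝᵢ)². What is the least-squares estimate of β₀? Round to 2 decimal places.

β₀ = 2.45

With design matrix X, XᵀWX = [[258, 32]; [32, 11]] and XᵀWs = [200, 42]ᵀ.
Determinant 258·11 − 32² = 1814.
β₁ = (200·11 − 32·42)/1814 = 428/907; β₀ = (258·42 − 32·200)/1814 = 2218/907.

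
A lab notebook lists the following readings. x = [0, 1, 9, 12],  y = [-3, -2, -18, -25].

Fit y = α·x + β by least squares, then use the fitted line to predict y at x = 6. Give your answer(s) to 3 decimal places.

ŷ = -12.952

The normal equations are: 226·α + 22·β = -464;  22·α + 4·β = -48.
Eliminating β: 4·(row 1) − 22·(row 2) gives 420·α = 4·(-464) − 22·(-48) = -800, so α = -40/21.
Then β = ((-48) − 22·(-40/21))/4 = -32/21.
At x = 6: ŷ = (-40/21)·(6) + (-32/21)·(1) = -272/21.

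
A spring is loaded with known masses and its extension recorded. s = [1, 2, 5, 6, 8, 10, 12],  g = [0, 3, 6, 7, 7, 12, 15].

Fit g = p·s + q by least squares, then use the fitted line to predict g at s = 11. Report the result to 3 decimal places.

From the data, Σs·s = 374, Σs = 44, Σ1 = 7.
And Σs·g = 434, Σg = 50.
Determinant 374·7 − 44² = 682.
p = (434·7 − 44·50)/682 = 419/341; q = (374·50 − 44·434)/682 = -18/31.
At s = 11: ĝ = (419/341)·(11) + (-18/31)·(1) = 401/31.

ĝ = 12.935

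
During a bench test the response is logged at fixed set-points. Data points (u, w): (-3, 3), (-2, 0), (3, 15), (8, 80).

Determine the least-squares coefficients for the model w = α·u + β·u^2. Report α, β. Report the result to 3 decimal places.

α = 2.000, β = 1.000

Entries of MᵀM: Σu·u = 86, Σu·u^2 = 504, Σu^2·u^2 = 4274.
Right-hand side: Σu·w = 676, Σu^2·w = 5282.
So MᵀM·[α, β]ᵀ = Mᵀw: [[86, 504]; [504, 4274]]·[α, β]ᵀ = [676, 5282]ᵀ.
det = 86·4274 − 504² = 113548.
α = (676·4274 − 504·5282)/113548 = 2; β = (86·5282 − 504·676)/113548 = 1.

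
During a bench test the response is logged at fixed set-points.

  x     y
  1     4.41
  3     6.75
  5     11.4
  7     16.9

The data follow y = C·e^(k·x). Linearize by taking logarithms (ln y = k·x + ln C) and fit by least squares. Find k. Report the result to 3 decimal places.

Let Y = ln y. Fitting Y = k·x + ln C by least squares:
AᵀA = [[84.0000, 16.0000]; [16.0000, 4]], rhs = [39.1718, 8.6543]ᵀ  (here Σx = 16.0000, Σ(x)² = 84.0000, Σln y = 8.6543, Σx·ln y = 39.1718).
Solving (det = 80.0000): k = 0.22772, ln C = 1.25271.

k = 0.228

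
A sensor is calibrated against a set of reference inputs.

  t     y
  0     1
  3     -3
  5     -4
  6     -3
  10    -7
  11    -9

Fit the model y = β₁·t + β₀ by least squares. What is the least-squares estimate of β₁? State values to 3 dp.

β₁ = -0.808

Forming MᵀM = [[291, 35]; [35, 6]] and Mᵀy = [-216, -25]ᵀ gives MᵀM·[β₁, β₀]ᵀ = Mᵀy.
Determinant 291·6 − 35² = 521.
β₁ = ((-216)·6 − 35·(-25))/521 = -421/521; β₀ = (291·(-25) − 35·(-216))/521 = 285/521.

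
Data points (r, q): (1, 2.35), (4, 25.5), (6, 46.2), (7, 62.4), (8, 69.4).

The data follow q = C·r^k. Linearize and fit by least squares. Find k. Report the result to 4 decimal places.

k = 1.6528

Taking logs, ln q = k·ln r + ln C, so regress ln q on ln r.
XᵀX = [[13.2429, 7.2034]; [7.2034, 5]], rhs = [28.2177, 16.2995]ᵀ  (here Σln r = 7.2034, Σ(ln r)² = 13.2429, Σln q = 16.2995, Σln r·ln q = 28.2177).
Solving (det = 14.3252): k = 1.65277, ln C = 0.87879.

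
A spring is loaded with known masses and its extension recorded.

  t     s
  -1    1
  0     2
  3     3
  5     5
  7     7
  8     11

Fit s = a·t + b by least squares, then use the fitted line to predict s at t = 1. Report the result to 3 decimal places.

ŝ = 2.312

With design matrix M, MᵀM = [[148, 22]; [22, 6]] and Mᵀs = [170, 29]ᵀ.
Determinant 148·6 − 22² = 404.
a = (170·6 − 22·29)/404 = 191/202; b = (148·29 − 22·170)/404 = 138/101.
At t = 1: ŝ = (191/202)·(1) + (138/101)·(1) = 467/202.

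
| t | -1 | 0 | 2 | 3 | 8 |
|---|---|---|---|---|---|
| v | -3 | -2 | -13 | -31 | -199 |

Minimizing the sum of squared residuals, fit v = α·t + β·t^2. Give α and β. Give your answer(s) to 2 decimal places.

The normal equations are: 78·α + 546·β = -1708;  546·α + 4194·β = -13070.
Δ = 78·4194 − 546² = 29016.
α = ((-1708)·4194 − 546·(-13070))/29016 = -2261/2418; β = (78·(-13070) − 546·(-1708))/29016 = -557/186.

α = -0.94, β = -2.99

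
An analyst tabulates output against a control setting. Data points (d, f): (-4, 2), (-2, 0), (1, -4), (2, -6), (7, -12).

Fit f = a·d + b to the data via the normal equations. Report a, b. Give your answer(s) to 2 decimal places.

Setting ∂/∂a … = 0 gives: 74·a + 4·b = -108;  4·a + 5·b = -20.
(Σd·d = 74, Σd = 4, Σ1 = 5, Σd·f = -108, Σf = -20.)
Eliminating b: 5·(row 1) − 4·(row 2) gives 354·a = 5·(-108) − 4·(-20) = -460, so a = -230/177.
Then b = ((-20) − 4·(-230/177))/5 = -524/177.

a = -1.30, b = -2.96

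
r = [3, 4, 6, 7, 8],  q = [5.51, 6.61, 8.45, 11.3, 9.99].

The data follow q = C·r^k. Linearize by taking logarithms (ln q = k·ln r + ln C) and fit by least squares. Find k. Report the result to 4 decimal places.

k = 0.6926

With ln qᵢ as the transformed response and ln rᵢ as the regressor:
XᵀX = [[14.4498, 8.3020]; [8.3020, 5]], rhs = [17.8214, 10.4557]ᵀ  (here Σln r = 8.3020, Σ(ln r)² = 14.4498, Σln q = 10.4557, Σln r·ln q = 17.8214).
Solving (det = 3.3255): k = 0.69263, ln C = 0.94110.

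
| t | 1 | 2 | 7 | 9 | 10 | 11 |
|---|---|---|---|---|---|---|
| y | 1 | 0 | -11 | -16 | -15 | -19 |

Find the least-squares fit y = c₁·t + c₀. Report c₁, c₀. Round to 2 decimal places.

c₁ = -2.00, c₀ = 3.36

Normal-equation sums: Σt·t = 356, Σt = 40, Σ1 = 6.
Moment sums: Σt·y = -579, Σy = -60.
det = 356·6 − 40² = 536.
c₁ = ((-579)·6 − 40·(-60))/536 = -537/268; c₀ = (356·(-60) − 40·(-579))/536 = 225/67.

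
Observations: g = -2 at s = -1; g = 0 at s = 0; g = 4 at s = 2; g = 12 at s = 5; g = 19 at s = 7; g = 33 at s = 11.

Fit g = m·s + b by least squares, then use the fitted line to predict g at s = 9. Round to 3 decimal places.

ĝ = 25.519

From the data, Σs·s = 200, Σs = 24, Σ1 = 6.
For Aᵀg: Σs·g = 566, Σg = 66.
So AᵀA·[m, b]ᵀ = Aᵀg: [[200, 24]; [24, 6]]·[m, b]ᵀ = [566, 66]ᵀ.
Eliminating b: 6·(row 1) − 24·(row 2) gives 624·m = 6·566 − 24·66 = 1812, so m = 151/52.
Then b = (66 − 24·(151/52))/6 = -8/13.
At s = 9: ĝ = (151/52)·(9) + (-8/13)·(1) = 1327/52.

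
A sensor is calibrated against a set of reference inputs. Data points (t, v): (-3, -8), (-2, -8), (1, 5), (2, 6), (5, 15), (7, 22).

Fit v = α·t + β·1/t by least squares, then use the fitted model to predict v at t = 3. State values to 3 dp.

v̂ = 9.558

With design matrix M, MᵀM = [[92, 6]; [6, 36857/22050]] and Mᵀv = [286, 437/21]ᵀ.
Eliminating β: (36857/22050)·(row 1) − 6·(row 2) gives (1298522/11025)·α = (36857/22050)·286 − 6·(437/21) = 3894001/11025, so α = 3894001/1298522.
Then β = ((437/21) − 6·(3894001/1298522))/(36857/22050) = 1094100/649261.
At t = 3: v̂ = (3894001/1298522)·(3) + (1094100/649261)·(1/3) = 12411403/1298522.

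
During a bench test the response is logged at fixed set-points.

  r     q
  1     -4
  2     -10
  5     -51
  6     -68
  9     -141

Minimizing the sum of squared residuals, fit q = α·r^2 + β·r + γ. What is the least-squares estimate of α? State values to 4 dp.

α = -1.3871

Entries of AᵀA: Σr^2·r^2 = 8499, Σr^2·r = 1079, Σr^2 = 147, Σr·r = 147, Σr = 23, Σ1 = 5.
Moment sums: Σr^2·q = -15188, Σr·q = -1956, Σq = -274.
Normal equations: [[8499, 1079, 147]; [1079, 147, 23]; [147, 23, 5]]·[α, β, γ]ᵀ = [-15188, -1956, -274]ᵀ.
Inverting the 3×3 Gram matrix, [α, β, γ]ᵀ = [-4271/3079, -10228/3079, 3887/3079]ᵀ.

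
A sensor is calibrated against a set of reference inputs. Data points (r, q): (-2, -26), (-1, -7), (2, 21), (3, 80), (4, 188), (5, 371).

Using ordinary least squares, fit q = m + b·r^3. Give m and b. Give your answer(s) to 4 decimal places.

m = -2.6048, b = 2.9890

The normal equations are: 6·m + 215·b = 627;  215·m + 20579·b = 60950.
(Σ1 = 6, Σr^3 = 215, Σr^3·r^3 = 20579, Σq = 627, Σr^3·q = 60950.)
det = 6·20579 − 215² = 77249.
m = (627·20579 − 215·60950)/77249 = -201217/77249; b = (6·60950 − 215·627)/77249 = 230895/77249.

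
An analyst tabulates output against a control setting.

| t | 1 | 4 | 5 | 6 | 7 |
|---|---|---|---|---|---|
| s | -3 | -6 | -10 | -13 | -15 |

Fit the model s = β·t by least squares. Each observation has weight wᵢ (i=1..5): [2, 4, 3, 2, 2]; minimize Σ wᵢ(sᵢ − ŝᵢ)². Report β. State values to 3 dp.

The normal system XᵀWX·[β]ᵀ = XᵀWs is [[311]]·[β]ᵀ = [-618]ᵀ.
β = (-618)/311 = -1.98714.

β = -1.987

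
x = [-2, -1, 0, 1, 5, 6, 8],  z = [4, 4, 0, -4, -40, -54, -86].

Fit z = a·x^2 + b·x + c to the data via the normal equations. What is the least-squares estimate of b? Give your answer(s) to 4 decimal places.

b = -3.6817

Normal-equation sums: Σx^2·x^2 = 6035, Σx^2·x = 845, Σx^2 = 131, Σx·x = 131, Σx = 17, Σ1 = 7.
For Mᵀz: Σx^2·z = -8432, Σx·z = -1228, Σz = -176.
MᵀM·[a, b, c]ᵀ = Mᵀz becomes [[6035, 845, 131]; [845, 131, 17]; [131, 17, 7]]·[a, b, c]ᵀ = [-8432, -1228, -176]ᵀ.
Inverting the 3×3 Gram matrix, [a, b, c]ᵀ = [-17146/19209, -70721/19209, 3219/6403]ᵀ.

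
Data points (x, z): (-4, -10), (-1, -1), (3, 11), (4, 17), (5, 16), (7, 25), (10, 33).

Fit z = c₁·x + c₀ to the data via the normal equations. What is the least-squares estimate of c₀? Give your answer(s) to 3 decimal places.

c₀ = 2.359

With design matrix M, MᵀM = [[216, 24]; [24, 7]] and Mᵀz = [727, 91]ᵀ.
Determinant 216·7 − 24² = 936.
c₁ = (727·7 − 24·91)/936 = 2905/936; c₀ = (216·91 − 24·727)/936 = 92/39.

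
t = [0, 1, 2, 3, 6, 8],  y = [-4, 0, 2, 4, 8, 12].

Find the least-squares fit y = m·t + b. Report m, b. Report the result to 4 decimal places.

m = 1.8310, b = -2.4366

Setting ∂/∂m … = 0 gives: 114·m + 20·b = 160;  20·m + 6·b = 22.
(Σt·t = 114, Σt = 20, Σ1 = 6, Σt·y = 160, Σy = 22.)
Eliminating b: 6·(row 1) − 20·(row 2) gives 284·m = 6·160 − 20·22 = 520, so m = 130/71.
Then b = (22 − 20·(130/71))/6 = -173/71.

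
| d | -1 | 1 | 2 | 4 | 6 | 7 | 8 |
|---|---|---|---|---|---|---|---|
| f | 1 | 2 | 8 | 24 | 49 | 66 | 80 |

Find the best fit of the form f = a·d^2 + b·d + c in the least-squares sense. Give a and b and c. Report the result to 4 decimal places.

a = 1.0705, b = 1.5611, c = 0.6862

Forming AᵀA = [[8067, 1143, 171]; [1143, 171, 27]; [171, 27, 7]] and Aᵀf = [10537, 1509, 230]ᵀ gives AᵀA·[a, b, c]ᵀ = Aᵀf.
Row-reducing yields a = 5485/5124, b = 7999/5124, c = 293/427.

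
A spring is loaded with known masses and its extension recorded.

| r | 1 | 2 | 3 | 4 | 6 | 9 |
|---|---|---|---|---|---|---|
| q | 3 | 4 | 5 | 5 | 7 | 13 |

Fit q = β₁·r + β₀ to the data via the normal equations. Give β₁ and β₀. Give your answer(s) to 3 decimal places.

Forming XᵀX = [[147, 25]; [25, 6]] and Xᵀq = [205, 37]ᵀ gives XᵀX·[β₁, β₀]ᵀ = Xᵀq.
Eliminating β₀: 6·(row 1) − 25·(row 2) gives 257·β₁ = 6·205 − 25·37 = 305, so β₁ = 305/257.
Then β₀ = (37 − 25·(305/257))/6 = 314/257.

β₁ = 1.187, β₀ = 1.222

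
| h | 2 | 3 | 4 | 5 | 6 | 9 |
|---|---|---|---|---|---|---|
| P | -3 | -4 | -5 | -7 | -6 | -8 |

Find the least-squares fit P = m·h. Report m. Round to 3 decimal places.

From the data, Σh·h = 171.
And Σh·P = -181.
Normal equations: [[171]]·[m]ᵀ = [-181]ᵀ.
Hence m = -181 / 171 ≈ -1.05848.

m = -1.058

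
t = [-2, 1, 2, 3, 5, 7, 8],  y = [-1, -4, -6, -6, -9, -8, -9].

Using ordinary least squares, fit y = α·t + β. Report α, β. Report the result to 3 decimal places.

Entries of MᵀM: Σt·t = 156, Σt = 24, Σ1 = 7.
And Σt·y = -205, Σy = -43.
MᵀM·[α, β]ᵀ = Mᵀy becomes [[156, 24]; [24, 7]]·[α, β]ᵀ = [-205, -43]ᵀ.
Determinant 156·7 − 24² = 516.
α = ((-205)·7 − 24·(-43))/516 = -403/516; β = (156·(-43) − 24·(-205))/516 = -149/43.

α = -0.781, β = -3.465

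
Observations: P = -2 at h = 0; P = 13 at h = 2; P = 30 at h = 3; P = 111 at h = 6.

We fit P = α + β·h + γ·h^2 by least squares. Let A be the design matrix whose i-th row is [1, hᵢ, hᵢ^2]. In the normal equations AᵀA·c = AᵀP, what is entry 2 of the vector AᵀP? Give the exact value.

Entry 2 ↔ basis h, so (AᵀP)_{2} = Σᵢ (h)·Pᵢ = (0)·(-2) + (2)·(13) + (3)·(30) + (6)·(111) = 782.

782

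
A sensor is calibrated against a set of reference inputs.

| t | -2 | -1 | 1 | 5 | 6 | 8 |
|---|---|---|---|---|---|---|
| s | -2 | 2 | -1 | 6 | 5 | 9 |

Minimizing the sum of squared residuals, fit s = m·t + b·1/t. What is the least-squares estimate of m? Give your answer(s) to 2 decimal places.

The normal system MᵀM·[m, b]ᵀ = Mᵀs is [[131, 6]; [6, 33601/14400]]·[m, b]ᵀ = [133, 139/120]ᵀ.
Δ = 131·(33601/14400) − 6² = 3883331/14400.
m = (133·(33601/14400) − 6·(139/120))/(3883331/14400) = 4368853/3883331; b = (131·(139/120) − 6·133)/(3883331/14400) = -9306120/3883331.

m = 1.13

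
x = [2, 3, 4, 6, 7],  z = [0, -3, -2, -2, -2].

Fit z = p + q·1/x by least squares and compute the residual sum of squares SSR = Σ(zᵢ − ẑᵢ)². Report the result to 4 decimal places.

Sums needed: Σ1 = 5, Σ1/x = 39/28, Σ1/x·1/x = 3329/7056.
And Σz = -9, Σ1/x·z = -89/42.
So AᵀA·[p, q]ᵀ = Aᵀz: [[5, 39/28]; [39/28, 3329/7056]]·[p, q]ᵀ = [-9, -89/42]ᵀ.
Determinant 5·(3329/7056) − (39/28)² = 739/1764.
p = ((-9)·(3329/7056) − (39/28)·(-89/42))/(739/1764) = -9135/2956; q = (5·(-89/42) − (39/28)·(-9))/(739/1764) = 3423/739.
Residuals: 2289/2956, -4297/2956, -50/739, 941/2956, 1267/2956; SSR = 8875/2956.

SSR = 3.0024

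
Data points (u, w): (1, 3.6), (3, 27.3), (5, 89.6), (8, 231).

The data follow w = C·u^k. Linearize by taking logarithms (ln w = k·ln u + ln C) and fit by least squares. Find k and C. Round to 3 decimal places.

k = 2.007, C = 3.418

With ln wᵢ as the transformed response and ln uᵢ as the regressor:
Σln u = 4.7875, Σ(ln u)² = 8.1213, Σln w = 14.5256, Σln u·ln w = 22.1852.
Normal system: [[8.1213, 4.7875]; [4.7875, 4]]·[k, ln C]ᵀ = [22.1852, 14.5256]ᵀ.
Slope k = (n·Σln u·ln w − Σln u·Σln w)/(n·Σ(ln u)² − (Σln u)²) = (4·22.1852 − 4.7875·14.5256)/9.5652 = 2.00723; ln C = (Σln w − k·Σln u)/n = 1.22900, so C = exp(1.22900) = 3.41781.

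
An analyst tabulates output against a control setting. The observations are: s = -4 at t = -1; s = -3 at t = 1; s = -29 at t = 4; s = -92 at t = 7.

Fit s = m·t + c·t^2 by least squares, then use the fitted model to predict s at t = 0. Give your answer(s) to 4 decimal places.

Compute the Gram sums: Σt·t = 67, Σt·t^2 = 407, Σt^2·t^2 = 2659.
Right-hand side: Σt·s = -759, Σt^2·s = -4979.
Normal equations: [[67, 407]; [407, 2659]]·[m, c]ᵀ = [-759, -4979]ᵀ.
Δ = 67·2659 − 407² = 12504.
m = ((-759)·2659 − 407·(-4979))/12504 = 1034/1563; c = (67·(-4979) − 407·(-759))/12504 = -3085/1563.
At t = 0: ŝ = (1034/1563)·(0) + (-3085/1563)·(0) = 0.

ŝ = 0.0000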